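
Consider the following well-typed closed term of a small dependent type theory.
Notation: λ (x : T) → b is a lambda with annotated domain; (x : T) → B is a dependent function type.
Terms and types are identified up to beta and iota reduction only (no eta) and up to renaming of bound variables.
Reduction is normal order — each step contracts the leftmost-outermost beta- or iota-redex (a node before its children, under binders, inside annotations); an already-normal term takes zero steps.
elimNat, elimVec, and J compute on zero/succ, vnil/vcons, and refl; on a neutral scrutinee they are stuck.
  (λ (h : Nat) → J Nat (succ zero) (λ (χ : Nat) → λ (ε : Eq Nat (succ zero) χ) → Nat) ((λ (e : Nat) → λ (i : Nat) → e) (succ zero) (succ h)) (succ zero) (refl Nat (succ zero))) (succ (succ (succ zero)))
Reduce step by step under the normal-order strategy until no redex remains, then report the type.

normal-order reduction:
  (λ (h : Nat) → J Nat (succ zero) (λ (χ : Nat) → λ (ε : Eq Nat (succ zero) χ) → Nat) ((λ (e : Nat) → λ (i : Nat) → e) (succ zero) (succ h)) (succ zero) (refl Nat (succ zero))) (succ (succ (succ zero)))
  ~> J Nat (succ zero) (λ (h : Nat) → λ (χ : Eq Nat (succ zero) h) → Nat) ((λ (ε : Nat) → λ (e : Nat) → ε) (succ zero) (succ (succ (succ (succ zero))))) (succ zero) (refl Nat (succ zero))
  ~> (λ (h : Nat) → λ (χ : Nat) → h) (succ zero) (succ (succ (succ (succ zero))))
  ~> (λ (h : Nat) → succ zero) (succ (succ (succ (succ zero))))
  ~> succ zero
inferred type:
  Nat


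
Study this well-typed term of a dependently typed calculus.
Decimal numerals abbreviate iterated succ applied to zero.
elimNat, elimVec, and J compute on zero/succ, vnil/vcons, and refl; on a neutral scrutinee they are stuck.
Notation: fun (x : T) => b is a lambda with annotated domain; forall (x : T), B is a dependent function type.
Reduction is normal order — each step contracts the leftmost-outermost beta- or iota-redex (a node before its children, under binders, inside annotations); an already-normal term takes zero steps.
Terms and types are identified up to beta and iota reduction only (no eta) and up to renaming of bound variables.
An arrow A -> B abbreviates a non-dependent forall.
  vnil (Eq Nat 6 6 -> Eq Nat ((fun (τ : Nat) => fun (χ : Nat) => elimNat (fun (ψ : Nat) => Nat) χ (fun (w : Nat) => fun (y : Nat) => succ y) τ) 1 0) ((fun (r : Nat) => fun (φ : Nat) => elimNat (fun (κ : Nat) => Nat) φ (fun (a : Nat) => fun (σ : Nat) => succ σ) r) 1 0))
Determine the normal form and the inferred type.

resulting normal form:
  vnil (Eq Nat 6 6 -> Eq Nat 1 1)
type:
  Vec (Eq Nat 6 6 -> Eq Nat 1 1) 0
observation: 12 normal-order steps separate the term from its normal form.


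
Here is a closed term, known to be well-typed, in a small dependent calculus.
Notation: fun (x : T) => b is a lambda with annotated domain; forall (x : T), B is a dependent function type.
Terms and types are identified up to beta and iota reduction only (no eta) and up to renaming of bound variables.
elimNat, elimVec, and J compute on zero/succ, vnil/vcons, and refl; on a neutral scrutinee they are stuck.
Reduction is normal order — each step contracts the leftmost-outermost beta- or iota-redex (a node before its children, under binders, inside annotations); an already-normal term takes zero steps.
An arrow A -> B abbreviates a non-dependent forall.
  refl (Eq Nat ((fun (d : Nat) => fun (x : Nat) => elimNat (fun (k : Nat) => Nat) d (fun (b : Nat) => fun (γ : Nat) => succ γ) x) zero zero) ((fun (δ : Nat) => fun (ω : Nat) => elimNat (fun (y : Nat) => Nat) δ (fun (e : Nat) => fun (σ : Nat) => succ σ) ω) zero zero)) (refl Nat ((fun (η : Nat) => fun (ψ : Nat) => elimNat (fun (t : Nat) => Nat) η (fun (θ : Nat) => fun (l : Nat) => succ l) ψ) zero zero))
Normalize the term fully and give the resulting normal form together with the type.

resulting normal form:
  refl (Eq Nat zero zero) (refl Nat zero)
type:
  Eq (Eq Nat zero zero) (refl Nat zero) (refl Nat zero)


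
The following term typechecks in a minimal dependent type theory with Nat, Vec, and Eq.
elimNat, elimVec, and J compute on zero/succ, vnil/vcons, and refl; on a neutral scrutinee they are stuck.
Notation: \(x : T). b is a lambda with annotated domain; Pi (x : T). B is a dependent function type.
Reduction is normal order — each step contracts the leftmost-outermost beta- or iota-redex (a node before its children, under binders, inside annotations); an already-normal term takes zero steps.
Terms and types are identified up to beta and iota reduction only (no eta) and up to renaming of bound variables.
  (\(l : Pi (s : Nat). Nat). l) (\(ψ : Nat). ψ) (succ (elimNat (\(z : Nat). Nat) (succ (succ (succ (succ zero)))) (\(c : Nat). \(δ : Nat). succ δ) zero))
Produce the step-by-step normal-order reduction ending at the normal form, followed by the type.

reduction (normal order):
  (\(l : Pi (s : Nat). Nat). l) (\(ψ : Nat). ψ) (succ (elimNat (\(z : Nat). Nat) (succ (succ (succ (succ zero)))) (\(c : Nat). \(δ : Nat). succ δ) zero))
  ~> (\(l : Nat). l) (succ (elimNat (\(s : Nat). Nat) (succ (succ (succ (succ zero)))) (\(ψ : Nat). \(z : Nat). succ z) zero))
  ~> succ (elimNat (\(l : Nat). Nat) (succ (succ (succ (succ zero)))) (\(s : Nat). \(ψ : Nat). succ ψ) zero)
  ~> succ (succ (succ (succ (succ zero))))
inferred type:
  Nat


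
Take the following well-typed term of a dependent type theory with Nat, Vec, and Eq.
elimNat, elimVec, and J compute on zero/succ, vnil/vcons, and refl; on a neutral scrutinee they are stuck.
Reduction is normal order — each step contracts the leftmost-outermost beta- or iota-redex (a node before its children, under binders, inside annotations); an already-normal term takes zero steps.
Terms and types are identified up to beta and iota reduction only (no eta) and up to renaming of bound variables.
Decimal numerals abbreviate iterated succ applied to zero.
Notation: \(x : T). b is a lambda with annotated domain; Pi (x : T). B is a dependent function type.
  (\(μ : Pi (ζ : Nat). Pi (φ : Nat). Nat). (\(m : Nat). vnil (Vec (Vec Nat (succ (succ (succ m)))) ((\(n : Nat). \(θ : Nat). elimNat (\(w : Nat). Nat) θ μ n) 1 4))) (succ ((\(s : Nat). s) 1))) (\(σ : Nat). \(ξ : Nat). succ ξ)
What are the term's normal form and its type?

normal form:
  vnil (Vec (Vec Nat 5) 5)
inferred type:
  Vec (Vec (Vec Nat 5) 5) 0


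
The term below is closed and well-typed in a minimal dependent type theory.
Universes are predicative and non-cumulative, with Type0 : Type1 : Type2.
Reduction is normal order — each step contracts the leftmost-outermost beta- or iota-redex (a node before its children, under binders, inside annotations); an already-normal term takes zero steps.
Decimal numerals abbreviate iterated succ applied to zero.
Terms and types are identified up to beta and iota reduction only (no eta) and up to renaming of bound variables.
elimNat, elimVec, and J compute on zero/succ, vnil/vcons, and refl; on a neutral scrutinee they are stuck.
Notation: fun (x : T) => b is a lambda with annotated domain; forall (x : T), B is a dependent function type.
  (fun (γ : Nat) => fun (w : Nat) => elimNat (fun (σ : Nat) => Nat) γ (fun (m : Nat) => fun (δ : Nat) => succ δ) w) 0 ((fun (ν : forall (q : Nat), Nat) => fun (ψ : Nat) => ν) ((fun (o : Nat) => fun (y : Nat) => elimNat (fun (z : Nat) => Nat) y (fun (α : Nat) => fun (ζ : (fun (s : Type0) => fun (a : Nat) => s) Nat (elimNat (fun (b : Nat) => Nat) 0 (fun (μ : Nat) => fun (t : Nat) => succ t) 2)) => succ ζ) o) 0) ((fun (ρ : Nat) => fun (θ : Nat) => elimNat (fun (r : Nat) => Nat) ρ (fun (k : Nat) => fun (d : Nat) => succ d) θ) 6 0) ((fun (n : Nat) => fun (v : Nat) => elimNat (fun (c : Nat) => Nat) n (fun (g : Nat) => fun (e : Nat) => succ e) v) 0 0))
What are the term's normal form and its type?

resulting normal form:
  0
type:
  Nat
observation: the first redex contracted is a beta-redex; the normal form is reached in 11 normal-order steps.


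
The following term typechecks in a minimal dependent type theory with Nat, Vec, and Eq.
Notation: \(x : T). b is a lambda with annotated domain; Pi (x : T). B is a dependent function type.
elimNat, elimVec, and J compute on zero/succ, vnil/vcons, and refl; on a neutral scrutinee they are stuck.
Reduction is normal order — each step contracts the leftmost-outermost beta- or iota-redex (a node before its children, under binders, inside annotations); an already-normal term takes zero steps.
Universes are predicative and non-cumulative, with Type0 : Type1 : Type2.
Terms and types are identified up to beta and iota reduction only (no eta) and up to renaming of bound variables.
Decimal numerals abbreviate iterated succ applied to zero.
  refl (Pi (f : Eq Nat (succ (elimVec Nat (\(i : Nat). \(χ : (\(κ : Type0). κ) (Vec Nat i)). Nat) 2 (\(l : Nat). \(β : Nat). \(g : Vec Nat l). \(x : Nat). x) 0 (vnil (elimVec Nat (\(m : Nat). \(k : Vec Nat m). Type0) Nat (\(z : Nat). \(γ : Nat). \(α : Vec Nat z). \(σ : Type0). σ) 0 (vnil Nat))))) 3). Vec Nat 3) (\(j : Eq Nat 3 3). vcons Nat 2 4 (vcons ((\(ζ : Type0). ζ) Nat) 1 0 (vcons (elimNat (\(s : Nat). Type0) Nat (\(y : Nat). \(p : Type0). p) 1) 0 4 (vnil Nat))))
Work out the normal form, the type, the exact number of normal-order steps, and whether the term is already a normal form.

reduced normal form:
  refl (Pi (f : Eq Nat 3 3). Vec Nat 3) (\(i : Eq Nat 3 3). vcons Nat 2 4 (vcons Nat 1 0 (vcons Nat 0 4 (vnil Nat))))
inferred type:
  Eq (Pi (f : Eq Nat 3 3). Vec Nat 3) (\(i : Eq Nat 3 3). vcons Nat 2 4 (vcons Nat 1 0 (vcons Nat 0 4 (vnil Nat)))) (\(χ : Eq Nat 3 3). vcons Nat 2 4 (vcons Nat 1 0 (vcons Nat 0 4 (vnil Nat))))
steps to reach normal form (normal order): 6
term was already normal: no
first contracted redex: an elimVec iota-redex


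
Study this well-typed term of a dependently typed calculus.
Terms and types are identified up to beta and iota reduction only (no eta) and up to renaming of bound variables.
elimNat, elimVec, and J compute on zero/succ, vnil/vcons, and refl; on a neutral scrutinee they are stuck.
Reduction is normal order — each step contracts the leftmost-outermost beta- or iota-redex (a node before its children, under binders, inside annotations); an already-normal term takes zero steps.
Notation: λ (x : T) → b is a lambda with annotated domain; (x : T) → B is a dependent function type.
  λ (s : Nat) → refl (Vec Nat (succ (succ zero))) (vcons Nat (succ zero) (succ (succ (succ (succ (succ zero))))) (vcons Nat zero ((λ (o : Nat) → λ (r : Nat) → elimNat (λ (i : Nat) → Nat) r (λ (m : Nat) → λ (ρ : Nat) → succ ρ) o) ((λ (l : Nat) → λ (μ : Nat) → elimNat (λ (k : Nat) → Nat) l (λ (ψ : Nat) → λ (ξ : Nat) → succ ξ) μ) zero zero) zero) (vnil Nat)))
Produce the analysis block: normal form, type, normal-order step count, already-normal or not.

reduced normal form:
  λ (s : Nat) → refl (Vec Nat (succ (succ zero))) (vcons Nat (succ zero) (succ (succ (succ (succ (succ zero))))) (vcons Nat zero zero (vnil Nat)))
inferred type:
  (s : Nat) → Eq (Vec Nat (succ (succ zero))) (vcons Nat (succ zero) (succ (succ (succ (succ (succ zero))))) (vcons Nat zero zero (vnil Nat))) (vcons Nat (succ zero) (succ (succ (succ (succ (succ zero))))) (vcons Nat zero zero (vnil Nat)))
steps to reach normal form (normal order): 6
already normal: no
first redex: a beta-redex


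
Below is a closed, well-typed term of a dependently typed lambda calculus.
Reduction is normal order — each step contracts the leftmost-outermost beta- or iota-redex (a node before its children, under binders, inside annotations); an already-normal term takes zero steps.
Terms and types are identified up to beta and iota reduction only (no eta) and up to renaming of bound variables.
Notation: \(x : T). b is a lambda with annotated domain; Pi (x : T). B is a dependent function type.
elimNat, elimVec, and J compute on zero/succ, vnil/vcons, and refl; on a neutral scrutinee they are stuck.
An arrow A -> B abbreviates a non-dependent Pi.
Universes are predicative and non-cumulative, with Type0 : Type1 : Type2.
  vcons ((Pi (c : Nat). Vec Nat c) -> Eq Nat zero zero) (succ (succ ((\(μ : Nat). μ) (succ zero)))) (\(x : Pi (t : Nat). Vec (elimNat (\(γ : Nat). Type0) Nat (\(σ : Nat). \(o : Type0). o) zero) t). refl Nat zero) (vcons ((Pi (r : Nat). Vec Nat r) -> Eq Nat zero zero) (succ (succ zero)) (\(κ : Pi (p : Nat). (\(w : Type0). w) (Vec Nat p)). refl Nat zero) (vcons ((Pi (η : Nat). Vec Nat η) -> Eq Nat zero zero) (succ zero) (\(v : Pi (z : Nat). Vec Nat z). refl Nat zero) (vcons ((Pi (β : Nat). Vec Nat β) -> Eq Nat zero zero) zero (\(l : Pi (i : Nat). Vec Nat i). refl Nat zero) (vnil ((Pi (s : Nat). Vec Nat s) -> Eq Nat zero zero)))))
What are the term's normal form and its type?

reduced normal form:
  vcons ((Pi (c : Nat). Vec Nat c) -> Eq Nat zero zero) (succ (succ (succ zero))) (\(μ : Pi (x : Nat). Vec Nat x). refl Nat zero) (vcons ((Pi (t : Nat). Vec Nat t) -> Eq Nat zero zero) (succ (succ zero)) (\(γ : Pi (σ : Nat). Vec Nat σ). refl Nat zero) (vcons ((Pi (o : Nat). Vec Nat o) -> Eq Nat zero zero) (succ zero) (\(r : Pi (κ : Nat). Vec Nat κ). refl Nat zero) (vcons ((Pi (p : Nat). Vec Nat p) -> Eq Nat zero zero) zero (\(w : Pi (η : Nat). Vec Nat η). refl Nat zero) (vnil ((Pi (v : Nat). Vec Nat v) -> Eq Nat zero zero)))))
the term's type:
  Vec ((Pi (c : Nat). Vec Nat c) -> Eq Nat zero zero) (succ (succ (succ (succ zero))))


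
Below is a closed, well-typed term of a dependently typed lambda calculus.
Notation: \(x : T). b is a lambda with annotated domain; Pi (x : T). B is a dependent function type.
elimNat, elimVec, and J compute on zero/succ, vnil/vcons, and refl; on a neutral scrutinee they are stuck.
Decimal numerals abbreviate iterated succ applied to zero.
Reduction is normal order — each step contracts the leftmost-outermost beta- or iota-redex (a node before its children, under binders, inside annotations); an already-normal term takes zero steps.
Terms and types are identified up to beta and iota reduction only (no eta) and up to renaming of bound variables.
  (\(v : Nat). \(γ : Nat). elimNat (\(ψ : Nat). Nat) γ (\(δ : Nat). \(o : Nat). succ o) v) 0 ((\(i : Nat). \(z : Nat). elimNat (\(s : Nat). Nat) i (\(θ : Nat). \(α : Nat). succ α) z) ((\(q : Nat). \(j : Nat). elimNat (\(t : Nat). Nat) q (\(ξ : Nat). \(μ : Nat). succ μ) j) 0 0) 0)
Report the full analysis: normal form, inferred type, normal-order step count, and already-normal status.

reduced normal form:
  0
type:
  Nat
normal-order step count: 9
term was already normal: no
first contracted redex: a beta-redex


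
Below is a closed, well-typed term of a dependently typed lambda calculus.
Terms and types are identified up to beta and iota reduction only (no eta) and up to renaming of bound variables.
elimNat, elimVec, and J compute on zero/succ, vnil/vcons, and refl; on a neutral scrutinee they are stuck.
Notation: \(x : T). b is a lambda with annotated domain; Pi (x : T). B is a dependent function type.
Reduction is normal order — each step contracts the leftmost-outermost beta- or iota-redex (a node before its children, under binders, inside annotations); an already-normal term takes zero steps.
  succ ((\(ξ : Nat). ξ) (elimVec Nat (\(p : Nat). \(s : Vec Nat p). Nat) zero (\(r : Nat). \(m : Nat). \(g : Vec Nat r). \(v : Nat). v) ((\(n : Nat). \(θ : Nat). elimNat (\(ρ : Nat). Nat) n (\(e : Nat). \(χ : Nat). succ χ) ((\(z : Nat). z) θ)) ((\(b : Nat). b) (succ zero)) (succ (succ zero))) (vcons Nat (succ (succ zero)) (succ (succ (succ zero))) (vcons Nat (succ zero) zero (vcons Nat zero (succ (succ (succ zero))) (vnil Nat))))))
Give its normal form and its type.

resulting normal form:
  succ zero
the term's type:
  Nat


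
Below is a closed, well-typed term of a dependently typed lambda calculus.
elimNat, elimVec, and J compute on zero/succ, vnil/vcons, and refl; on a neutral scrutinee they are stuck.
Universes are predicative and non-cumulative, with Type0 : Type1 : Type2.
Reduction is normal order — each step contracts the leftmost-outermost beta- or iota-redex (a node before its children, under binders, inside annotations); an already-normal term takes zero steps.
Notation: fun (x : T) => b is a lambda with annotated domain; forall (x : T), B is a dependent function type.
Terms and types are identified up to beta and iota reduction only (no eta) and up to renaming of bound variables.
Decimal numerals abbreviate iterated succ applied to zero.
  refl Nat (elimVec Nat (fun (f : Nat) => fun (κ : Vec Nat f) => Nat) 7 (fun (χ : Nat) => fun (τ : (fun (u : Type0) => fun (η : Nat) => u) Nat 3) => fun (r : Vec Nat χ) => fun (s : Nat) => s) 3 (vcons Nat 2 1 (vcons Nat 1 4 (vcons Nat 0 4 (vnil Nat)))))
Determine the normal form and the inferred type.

normal form:
  refl Nat 7
type:
  Eq Nat 7 7


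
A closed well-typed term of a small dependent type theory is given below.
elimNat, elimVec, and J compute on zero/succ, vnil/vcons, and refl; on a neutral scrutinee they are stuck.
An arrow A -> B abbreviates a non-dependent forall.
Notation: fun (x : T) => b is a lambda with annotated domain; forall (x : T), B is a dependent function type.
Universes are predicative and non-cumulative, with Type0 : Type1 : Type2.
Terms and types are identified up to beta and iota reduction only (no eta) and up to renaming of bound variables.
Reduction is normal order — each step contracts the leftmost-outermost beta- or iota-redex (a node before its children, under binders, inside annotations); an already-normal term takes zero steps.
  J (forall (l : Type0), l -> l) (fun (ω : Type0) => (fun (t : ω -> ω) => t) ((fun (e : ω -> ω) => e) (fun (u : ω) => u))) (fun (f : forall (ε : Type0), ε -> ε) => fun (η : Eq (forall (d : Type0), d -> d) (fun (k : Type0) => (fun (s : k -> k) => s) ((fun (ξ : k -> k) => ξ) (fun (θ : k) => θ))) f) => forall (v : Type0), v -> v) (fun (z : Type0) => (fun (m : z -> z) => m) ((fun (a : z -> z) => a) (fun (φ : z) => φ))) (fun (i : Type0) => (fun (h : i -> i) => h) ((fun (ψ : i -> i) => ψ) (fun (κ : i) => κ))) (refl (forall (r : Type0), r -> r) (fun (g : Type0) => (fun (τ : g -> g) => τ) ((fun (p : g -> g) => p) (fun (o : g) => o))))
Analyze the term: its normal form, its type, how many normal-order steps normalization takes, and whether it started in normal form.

reduced normal form:
  fun (l : Type0) => fun (ω : l) => ω
the term's type:
  forall (l : Type0), l -> l
normal-order step count: 3
already normal: no
first redex: a J iota-redex


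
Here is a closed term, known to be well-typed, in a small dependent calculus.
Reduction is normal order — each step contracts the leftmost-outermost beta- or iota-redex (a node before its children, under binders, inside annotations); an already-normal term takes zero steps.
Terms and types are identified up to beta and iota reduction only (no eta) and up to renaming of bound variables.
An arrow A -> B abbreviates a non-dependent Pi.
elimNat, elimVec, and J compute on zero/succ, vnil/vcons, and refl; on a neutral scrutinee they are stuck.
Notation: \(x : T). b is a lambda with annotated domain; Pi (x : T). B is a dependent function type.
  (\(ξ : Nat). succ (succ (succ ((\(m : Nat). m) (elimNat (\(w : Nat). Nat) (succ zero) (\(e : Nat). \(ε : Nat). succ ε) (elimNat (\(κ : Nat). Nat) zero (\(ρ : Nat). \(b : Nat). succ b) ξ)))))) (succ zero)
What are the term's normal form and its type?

reduced normal form:
  succ (succ (succ (succ (succ zero))))
type:
  Nat


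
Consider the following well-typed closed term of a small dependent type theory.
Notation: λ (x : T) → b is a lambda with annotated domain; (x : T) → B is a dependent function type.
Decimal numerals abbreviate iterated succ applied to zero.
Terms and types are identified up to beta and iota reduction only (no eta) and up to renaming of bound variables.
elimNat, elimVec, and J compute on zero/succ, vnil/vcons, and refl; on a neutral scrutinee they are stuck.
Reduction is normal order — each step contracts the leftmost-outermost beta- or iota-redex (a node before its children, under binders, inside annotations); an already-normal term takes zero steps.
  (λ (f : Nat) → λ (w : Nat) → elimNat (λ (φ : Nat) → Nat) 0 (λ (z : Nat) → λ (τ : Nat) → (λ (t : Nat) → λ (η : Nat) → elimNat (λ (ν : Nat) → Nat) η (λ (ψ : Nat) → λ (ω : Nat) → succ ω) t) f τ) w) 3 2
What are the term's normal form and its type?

reduced normal form:
  6
inferred type:
  Nat
observation: normalization takes exactly 33 steps under the normal-order strategy.


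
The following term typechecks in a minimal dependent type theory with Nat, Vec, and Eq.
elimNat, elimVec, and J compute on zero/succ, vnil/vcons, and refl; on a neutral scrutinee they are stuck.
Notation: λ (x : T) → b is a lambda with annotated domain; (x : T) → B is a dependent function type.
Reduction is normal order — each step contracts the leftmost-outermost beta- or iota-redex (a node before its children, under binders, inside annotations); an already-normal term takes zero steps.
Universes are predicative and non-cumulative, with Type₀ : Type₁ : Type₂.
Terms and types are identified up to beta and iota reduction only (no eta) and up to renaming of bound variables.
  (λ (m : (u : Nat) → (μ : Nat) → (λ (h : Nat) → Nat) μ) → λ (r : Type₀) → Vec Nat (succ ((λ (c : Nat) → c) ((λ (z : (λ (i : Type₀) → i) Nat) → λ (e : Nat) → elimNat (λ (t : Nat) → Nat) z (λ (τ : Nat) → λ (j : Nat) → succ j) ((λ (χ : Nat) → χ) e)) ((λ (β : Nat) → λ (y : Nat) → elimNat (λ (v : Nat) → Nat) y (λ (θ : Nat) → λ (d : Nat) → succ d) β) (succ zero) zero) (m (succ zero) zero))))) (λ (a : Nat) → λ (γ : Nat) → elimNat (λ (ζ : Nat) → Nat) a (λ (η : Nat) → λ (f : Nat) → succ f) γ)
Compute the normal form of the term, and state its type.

resulting normal form:
  λ (m : Type₀) → Vec Nat (succ (succ (succ zero)))
inferred type:
  (m : Type₀) → Type₀


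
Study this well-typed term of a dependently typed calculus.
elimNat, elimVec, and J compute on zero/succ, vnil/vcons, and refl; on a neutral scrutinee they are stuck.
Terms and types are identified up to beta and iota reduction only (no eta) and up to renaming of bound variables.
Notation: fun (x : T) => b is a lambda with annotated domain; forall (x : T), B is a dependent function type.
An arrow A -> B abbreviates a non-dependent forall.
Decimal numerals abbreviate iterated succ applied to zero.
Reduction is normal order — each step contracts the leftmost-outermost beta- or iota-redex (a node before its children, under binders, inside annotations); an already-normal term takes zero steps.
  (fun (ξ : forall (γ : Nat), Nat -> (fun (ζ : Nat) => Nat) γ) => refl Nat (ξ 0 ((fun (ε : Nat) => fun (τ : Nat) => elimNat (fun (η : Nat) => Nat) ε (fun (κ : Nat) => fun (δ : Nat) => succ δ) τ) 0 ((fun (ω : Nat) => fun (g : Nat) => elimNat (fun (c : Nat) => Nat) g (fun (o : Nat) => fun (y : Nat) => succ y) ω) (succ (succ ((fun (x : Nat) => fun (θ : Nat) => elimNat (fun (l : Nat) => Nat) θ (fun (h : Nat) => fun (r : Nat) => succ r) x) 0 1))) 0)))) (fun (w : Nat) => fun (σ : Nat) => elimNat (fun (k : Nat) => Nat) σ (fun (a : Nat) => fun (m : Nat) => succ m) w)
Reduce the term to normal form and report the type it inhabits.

reduced normal form:
  refl Nat 3
type:
  Eq Nat 3 3


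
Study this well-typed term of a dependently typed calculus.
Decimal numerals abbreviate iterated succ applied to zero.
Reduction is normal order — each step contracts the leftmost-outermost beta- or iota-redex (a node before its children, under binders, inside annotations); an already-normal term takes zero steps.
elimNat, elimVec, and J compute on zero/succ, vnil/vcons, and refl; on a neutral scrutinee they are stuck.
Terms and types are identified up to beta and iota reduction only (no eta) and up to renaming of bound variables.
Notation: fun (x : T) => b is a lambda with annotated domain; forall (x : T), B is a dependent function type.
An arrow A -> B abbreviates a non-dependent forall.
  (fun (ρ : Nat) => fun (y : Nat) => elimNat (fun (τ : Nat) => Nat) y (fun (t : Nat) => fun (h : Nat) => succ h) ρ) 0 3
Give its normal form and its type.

normal form:
  3
the term's type:
  Nat
observation: the term reaches its normal form after 3 normal-order steps.


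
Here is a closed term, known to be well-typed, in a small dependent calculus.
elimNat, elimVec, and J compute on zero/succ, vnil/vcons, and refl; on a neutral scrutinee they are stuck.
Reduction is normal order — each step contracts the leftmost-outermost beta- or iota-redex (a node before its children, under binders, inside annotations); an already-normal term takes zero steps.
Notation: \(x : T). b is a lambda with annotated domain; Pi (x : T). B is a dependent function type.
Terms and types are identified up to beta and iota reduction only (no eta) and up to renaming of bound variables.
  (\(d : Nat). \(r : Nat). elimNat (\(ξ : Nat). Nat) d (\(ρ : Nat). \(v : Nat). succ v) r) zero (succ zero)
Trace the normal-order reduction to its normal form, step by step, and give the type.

reduction (normal order):
  (\(d : Nat). \(r : Nat). elimNat (\(ξ : Nat). Nat) d (\(ρ : Nat). \(v : Nat). succ v) r) zero (succ zero)
  ~> (\(d : Nat). elimNat (\(r : Nat). Nat) zero (\(ξ : Nat). \(ρ : Nat). succ ρ) d) (succ zero)
  ~> elimNat (\(d : Nat). Nat) zero (\(r : Nat). \(ξ : Nat). succ ξ) (succ zero)
  ~> (\(d : Nat). \(r : Nat). succ r) zero (elimNat (\(ξ : Nat). Nat) zero (\(ρ : Nat). \(v : Nat). succ v) zero)
  ~> (\(d : Nat). succ d) (elimNat (\(r : Nat). Nat) zero (\(ξ : Nat). \(ρ : Nat). succ ρ) zero)
  ~> succ (elimNat (\(d : Nat). Nat) zero (\(r : Nat). \(ξ : Nat). succ ξ) zero)
  ~> succ zero
type:
  Nat


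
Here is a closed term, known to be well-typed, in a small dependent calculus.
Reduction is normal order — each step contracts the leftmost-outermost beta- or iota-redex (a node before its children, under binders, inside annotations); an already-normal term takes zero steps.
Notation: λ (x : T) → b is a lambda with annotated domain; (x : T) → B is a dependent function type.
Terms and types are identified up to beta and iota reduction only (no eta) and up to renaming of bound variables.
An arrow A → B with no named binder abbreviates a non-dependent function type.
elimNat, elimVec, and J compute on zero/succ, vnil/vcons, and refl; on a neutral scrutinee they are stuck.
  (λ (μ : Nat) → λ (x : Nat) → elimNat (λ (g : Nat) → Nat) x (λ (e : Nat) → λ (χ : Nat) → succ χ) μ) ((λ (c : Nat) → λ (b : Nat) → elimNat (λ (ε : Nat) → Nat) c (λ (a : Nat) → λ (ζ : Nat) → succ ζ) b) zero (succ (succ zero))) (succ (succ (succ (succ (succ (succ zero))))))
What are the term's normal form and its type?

reduced normal form:
  succ (succ (succ (succ (succ (succ (succ (succ zero)))))))
the term's type:
  Nat


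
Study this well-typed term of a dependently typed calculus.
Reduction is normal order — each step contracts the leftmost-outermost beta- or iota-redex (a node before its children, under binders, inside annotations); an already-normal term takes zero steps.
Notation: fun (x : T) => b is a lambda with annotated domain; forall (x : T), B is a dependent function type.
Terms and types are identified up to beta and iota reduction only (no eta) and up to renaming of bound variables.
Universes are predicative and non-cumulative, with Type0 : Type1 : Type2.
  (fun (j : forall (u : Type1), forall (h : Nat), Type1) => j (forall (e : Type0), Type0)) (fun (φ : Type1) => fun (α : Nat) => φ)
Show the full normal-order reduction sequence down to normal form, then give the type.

normal-order reduction sequence:
  (fun (j : forall (u : Type1), forall (h : Nat), Type1) => j (forall (e : Type0), Type0)) (fun (φ : Type1) => fun (α : Nat) => φ)
  ~> (fun (j : Type1) => fun (u : Nat) => j) (forall (h : Type0), Type0)
  ~> fun (j : Nat) => forall (u : Type0), Type0
inferred type:
  forall (j : Nat), Type1


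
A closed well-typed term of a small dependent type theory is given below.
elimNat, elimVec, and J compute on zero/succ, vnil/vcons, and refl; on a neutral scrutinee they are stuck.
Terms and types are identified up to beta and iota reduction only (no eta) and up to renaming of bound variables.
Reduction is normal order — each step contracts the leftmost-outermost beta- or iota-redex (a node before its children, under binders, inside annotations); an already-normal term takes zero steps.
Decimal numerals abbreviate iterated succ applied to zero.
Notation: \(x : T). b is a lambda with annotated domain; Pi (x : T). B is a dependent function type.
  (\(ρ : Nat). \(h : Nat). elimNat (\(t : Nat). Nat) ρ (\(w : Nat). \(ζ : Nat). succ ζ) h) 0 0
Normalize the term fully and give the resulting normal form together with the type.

resulting normal form:
  0
type:
  Nat
observation: the first redex contracted is a beta-redex; the normal form is reached in 3 normal-order steps.


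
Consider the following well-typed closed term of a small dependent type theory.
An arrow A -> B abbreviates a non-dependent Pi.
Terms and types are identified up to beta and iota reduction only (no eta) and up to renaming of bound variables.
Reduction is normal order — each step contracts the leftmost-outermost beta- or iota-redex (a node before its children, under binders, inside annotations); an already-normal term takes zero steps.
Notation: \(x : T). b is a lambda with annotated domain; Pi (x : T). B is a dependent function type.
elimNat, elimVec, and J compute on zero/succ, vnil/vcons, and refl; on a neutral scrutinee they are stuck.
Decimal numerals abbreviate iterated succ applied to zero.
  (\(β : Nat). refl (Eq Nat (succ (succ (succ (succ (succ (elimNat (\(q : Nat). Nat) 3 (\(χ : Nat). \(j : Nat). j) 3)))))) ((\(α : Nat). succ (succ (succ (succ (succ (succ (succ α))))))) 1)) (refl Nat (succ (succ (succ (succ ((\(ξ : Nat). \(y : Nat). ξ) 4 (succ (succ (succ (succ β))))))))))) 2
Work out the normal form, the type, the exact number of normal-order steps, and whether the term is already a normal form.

reduced normal form:
  refl (Eq Nat 8 8) (refl Nat 8)
inferred type:
  Eq (Eq Nat 8 8) (refl Nat 8) (refl Nat 8)
normal-order step count: 14
started in normal form: no
first redex: a beta-redex


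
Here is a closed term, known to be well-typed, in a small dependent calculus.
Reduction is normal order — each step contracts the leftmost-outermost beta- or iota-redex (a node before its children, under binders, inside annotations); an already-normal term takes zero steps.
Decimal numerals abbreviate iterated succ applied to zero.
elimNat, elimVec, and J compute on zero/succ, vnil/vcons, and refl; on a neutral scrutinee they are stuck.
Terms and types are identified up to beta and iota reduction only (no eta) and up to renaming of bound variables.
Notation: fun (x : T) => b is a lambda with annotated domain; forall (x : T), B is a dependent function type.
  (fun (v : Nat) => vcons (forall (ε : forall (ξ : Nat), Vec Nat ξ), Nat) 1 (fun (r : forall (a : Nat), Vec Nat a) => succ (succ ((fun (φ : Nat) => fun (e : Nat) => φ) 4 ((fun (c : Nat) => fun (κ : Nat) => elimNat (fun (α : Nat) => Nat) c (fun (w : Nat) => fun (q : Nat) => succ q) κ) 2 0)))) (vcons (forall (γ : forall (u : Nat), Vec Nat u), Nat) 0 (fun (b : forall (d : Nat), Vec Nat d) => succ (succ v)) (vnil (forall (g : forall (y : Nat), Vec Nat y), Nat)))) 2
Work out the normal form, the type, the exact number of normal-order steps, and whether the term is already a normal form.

resulting normal form:
  vcons (forall (v : forall (ε : Nat), Vec Nat ε), Nat) 1 (fun (ξ : forall (r : Nat), Vec Nat r) => 6) (vcons (forall (a : forall (φ : Nat), Vec Nat φ), Nat) 0 (fun (e : forall (c : Nat), Vec Nat c) => 4) (vnil (forall (κ : forall (α : Nat), Vec Nat α), Nat)))
inferred type:
  Vec (forall (v : forall (ε : Nat), Vec Nat ε), Nat) 2
normal-order step count: 3
term was already normal: no
first contracted redex: a beta-redex


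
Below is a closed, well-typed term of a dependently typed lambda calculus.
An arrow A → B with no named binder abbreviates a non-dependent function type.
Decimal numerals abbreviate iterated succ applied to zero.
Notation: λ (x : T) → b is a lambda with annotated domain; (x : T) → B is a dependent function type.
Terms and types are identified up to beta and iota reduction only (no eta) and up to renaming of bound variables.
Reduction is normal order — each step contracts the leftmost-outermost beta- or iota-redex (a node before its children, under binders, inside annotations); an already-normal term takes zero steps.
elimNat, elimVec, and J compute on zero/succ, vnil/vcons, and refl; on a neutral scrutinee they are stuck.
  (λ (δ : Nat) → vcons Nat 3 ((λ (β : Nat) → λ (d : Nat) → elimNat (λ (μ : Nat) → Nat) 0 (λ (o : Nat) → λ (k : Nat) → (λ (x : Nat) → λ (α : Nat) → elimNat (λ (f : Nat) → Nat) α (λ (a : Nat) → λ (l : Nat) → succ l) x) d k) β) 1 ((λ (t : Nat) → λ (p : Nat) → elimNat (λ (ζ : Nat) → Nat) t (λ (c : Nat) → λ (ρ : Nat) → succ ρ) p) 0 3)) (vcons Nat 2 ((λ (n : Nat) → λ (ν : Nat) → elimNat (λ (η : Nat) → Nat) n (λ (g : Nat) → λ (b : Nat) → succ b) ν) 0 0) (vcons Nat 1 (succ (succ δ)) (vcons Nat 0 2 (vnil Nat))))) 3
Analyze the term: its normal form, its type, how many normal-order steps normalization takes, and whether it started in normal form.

normal form:
  vcons Nat 3 3 (vcons Nat 2 0 (vcons Nat 1 5 (vcons Nat 0 2 (vnil Nat))))
type:
  Vec Nat 4
normal-order step count: 34
already normal: no
first redex: a beta-redex


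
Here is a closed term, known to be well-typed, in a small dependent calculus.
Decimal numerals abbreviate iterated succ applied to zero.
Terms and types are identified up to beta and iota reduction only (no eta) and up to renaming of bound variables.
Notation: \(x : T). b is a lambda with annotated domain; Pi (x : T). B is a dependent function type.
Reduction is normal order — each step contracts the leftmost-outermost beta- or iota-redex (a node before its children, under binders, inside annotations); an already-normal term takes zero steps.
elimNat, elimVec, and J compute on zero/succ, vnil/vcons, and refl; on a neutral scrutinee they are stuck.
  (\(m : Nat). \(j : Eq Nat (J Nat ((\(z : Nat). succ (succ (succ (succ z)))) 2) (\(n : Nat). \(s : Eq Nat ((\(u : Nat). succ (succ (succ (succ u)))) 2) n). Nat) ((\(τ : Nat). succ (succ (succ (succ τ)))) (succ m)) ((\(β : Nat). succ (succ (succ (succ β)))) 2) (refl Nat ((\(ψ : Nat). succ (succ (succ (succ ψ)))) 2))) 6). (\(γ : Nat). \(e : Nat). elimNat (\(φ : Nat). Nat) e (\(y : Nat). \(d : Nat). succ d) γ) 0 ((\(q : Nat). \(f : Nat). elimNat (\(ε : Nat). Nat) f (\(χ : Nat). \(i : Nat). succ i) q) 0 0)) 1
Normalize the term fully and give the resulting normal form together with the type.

normal form:
  \(m : Eq Nat 6 6). 0
type:
  Pi (m : Eq Nat 6 6). Nat


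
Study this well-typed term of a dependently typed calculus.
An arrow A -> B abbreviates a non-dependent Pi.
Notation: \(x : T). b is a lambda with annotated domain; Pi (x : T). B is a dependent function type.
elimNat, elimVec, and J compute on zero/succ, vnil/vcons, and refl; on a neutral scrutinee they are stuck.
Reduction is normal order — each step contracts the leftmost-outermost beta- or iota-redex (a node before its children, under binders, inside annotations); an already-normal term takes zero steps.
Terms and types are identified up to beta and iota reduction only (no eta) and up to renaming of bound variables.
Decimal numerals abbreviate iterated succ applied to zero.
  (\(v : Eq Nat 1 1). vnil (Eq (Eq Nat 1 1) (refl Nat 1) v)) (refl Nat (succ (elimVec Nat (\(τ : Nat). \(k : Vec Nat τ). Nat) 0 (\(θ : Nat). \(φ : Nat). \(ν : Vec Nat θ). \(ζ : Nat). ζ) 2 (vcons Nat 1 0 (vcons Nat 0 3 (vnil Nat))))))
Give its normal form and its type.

reduced normal form:
  vnil (Eq (Eq Nat 1 1) (refl Nat 1) (refl Nat 1))
type:
  Vec (Eq (Eq Nat 1 1) (refl Nat 1) (refl Nat 1)) 0


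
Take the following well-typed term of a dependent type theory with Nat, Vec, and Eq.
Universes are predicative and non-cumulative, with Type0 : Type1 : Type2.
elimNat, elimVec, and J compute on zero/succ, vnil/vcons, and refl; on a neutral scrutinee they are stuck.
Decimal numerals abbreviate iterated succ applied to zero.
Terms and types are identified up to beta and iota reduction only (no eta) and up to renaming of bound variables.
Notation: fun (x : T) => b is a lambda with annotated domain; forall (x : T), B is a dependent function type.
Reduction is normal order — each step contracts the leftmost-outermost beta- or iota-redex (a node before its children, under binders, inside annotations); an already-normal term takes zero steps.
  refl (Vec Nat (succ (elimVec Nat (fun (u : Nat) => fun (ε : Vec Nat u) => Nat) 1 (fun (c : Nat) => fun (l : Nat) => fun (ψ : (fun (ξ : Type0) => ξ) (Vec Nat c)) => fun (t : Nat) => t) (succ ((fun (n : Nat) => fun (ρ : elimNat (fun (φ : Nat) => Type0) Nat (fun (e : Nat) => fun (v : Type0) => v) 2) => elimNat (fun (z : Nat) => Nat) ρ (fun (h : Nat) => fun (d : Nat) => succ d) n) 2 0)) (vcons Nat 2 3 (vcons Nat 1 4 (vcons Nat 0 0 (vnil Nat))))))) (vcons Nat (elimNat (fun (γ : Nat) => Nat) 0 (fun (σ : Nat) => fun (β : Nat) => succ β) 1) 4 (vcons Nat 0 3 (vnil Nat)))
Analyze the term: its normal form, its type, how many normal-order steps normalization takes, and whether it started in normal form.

reduced normal form:
  refl (Vec Nat 2) (vcons Nat 1 4 (vcons Nat 0 3 (vnil Nat)))
type:
  Eq (Vec Nat 2) (vcons Nat 1 4 (vcons Nat 0 3 (vnil Nat))) (vcons Nat 1 4 (vcons Nat 0 3 (vnil Nat)))
normal-order step count: 20
term was already normal: no
first redex: an elimVec iota-redex


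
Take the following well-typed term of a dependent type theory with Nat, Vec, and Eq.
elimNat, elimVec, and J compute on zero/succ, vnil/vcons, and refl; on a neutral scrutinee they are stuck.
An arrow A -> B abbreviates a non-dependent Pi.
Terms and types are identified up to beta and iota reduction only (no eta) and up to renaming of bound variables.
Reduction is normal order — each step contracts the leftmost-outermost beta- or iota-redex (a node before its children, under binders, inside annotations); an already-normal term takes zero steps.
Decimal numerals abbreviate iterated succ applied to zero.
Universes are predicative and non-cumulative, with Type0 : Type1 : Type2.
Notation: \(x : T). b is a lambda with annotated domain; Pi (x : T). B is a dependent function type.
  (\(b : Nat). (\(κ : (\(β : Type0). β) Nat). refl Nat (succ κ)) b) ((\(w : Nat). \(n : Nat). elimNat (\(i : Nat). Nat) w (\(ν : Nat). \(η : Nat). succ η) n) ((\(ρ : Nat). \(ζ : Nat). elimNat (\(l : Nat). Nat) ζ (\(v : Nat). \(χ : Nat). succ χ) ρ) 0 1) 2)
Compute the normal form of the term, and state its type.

reduced normal form:
  refl Nat 4
inferred type:
  Eq Nat 4 4
observation: contracting a beta-redex first, the term normalizes in 14 steps.


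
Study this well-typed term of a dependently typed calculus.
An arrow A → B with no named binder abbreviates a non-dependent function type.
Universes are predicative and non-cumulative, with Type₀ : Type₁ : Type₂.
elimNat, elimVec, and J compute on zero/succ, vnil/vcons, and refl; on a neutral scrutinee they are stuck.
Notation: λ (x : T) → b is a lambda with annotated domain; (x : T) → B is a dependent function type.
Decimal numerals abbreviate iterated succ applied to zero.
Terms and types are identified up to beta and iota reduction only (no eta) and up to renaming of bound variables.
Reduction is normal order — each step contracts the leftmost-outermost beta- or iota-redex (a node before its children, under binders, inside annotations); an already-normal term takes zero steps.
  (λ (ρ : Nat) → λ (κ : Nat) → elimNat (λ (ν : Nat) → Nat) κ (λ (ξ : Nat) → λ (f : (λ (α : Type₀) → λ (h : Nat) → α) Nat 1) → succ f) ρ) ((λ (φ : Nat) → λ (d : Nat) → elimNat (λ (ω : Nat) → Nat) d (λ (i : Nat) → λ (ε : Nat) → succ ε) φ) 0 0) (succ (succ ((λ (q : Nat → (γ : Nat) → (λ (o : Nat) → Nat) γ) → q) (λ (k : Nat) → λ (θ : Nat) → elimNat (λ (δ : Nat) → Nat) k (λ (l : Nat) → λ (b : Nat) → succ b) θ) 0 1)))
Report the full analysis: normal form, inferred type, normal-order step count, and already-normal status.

resulting normal form:
  3
the term's type:
  Nat
reduction steps (normal order): 15
started in normal form: no
first redex: a beta-redex
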